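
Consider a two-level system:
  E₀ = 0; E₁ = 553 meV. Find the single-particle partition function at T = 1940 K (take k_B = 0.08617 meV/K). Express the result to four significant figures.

k_BT = 0.08617 × 1940 K = 167.170 meV.
Eᵢ/kT = 0, 3.30801.
Z = Σ e^(−Eᵢ/kT) = e^(−0) + e^(−3.30801) = 1.00000 + 0.0365889 = 1.03659.

Z = 1.037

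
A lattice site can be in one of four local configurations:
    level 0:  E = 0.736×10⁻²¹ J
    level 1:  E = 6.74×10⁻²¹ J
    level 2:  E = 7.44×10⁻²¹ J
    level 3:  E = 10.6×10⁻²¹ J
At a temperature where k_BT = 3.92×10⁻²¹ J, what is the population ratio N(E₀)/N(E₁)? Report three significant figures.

4.63

n₀/n₁ = exp[−(E₀−E₁)/kT] = exp(−(-6.004 ×10⁻²¹ J)/(3.92 ×10⁻²¹ J)) = exp(1.5316) = 4.63.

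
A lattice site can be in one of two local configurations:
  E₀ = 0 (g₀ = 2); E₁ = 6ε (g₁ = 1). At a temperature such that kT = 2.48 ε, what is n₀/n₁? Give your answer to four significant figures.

22.48

n₀/n₁ = (g₀/g₁) exp[−(E₀−E₁)/kT] = (2/1) × exp(−(-6ε)/(2.48ε)) = (2/1) × exp(2.41935) = 22.48.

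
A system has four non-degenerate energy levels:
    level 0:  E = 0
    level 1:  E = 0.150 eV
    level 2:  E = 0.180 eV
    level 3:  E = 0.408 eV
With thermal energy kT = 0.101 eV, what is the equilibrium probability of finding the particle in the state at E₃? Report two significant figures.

0.012

Eᵢ/kT = 0, 1.485, 1.782, 4.040.
Z = Σ e^(−Eᵢ/kT) = e^(−0) + e^(−1.485) + e^(−1.782) + e^(−4.040) = 1.000 + 0.2265 + 0.1683 + 0.01760 = 1.412.
P₃ = e^(−E₃/kT) / Z = 0.01760/1.412 = 0.012.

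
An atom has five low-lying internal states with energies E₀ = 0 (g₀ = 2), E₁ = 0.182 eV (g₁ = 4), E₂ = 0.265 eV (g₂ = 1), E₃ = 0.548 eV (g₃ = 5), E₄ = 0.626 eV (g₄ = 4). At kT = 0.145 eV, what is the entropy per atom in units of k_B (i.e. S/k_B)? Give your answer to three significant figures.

Eᵢ/kT = 0, 1.2552, 1.8276, 3.7793, 4.3172.
Z = Σ gᵢe^(−Eᵢ/kT) = 2·e^(−0) + 4·e^(−1.2552) + 1·e^(−1.8276) + 5·e^(−3.7793) + 4·e^(−4.3172) = 2.0000 + 1.1401 + 0.16080 + 0.11419 + 0.053349 = 3.4684.
⟨E⟩ = Σ EᵢPᵢ = 0.099782 eV.
S/k_B = ln Z + ⟨E⟩/kT = ln(3.4684) + 0.099782/0.145 = 1.2437 + 0.68815 = 1.93.

1.93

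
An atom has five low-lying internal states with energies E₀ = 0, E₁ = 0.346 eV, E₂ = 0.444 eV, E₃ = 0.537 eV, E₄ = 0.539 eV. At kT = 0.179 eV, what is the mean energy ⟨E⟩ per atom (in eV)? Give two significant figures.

0.11 eV

Eᵢ/kT = 0, 1.933, 2.480, 3.000, 3.011.
Z = Σ e^(−Eᵢ/kT) = e^(−0) + e^(−1.933) + e^(−2.480) + e^(−3.000) + e^(−3.011) = 1.000 + 0.1447 + 0.08374 + 0.04979 + 0.04924 = 1.327.
⟨E⟩ = Σ Eᵢ e^(−Eᵢ/kT) / Z = (0·1.000 + 0.346·0.1447 + 0.444·0.08374 + 0.537·0.04979 + 0.539·0.04924) / 1.327 = 0.11 eV.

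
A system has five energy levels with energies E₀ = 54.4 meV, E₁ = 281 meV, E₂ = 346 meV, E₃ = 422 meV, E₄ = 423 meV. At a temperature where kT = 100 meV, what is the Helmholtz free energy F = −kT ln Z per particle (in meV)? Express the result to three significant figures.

35.5 meV

Eᵢ/kT = 0.54400, 2.8100, 3.4600, 4.2200, 4.2300.
Z = Σ e^(−Eᵢ/kT) = e^(−0.54400) + e^(−2.8100) + e^(−3.4600) + e^(−4.2200) + e^(−4.2300) = 0.58042 + 0.060205 + 0.031430 + 0.014699 + 0.014552 = 0.70131.
F = −kT ln Z = −100 × ln(0.70131) = −100 × -0.35481 = 35.5 meV.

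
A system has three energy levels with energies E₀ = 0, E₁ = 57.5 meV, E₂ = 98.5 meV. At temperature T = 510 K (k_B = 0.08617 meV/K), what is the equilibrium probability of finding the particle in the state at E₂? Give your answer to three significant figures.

k_BT = 0.08617 × 510 K = 43.947 meV.
Eᵢ/kT = 0, 1.3084, 2.2413.
Z = Σ e^(−Eᵢ/kT) = e^(−0) + e^(−1.3084) + e^(−2.2413) = 1.0000 + 0.27025 + 0.10632 = 1.3766.
P₂ = e^(−E₂/kT) / Z = 0.10632/1.3766 = 0.0772.

0.0772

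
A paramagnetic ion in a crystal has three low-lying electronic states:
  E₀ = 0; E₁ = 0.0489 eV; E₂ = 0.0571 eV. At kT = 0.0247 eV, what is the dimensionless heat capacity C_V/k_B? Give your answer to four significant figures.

0.7006

Eᵢ/kT = 0, 1.97976, 2.31174.
Z = Σ e^(−Eᵢ/kT) = e^(−0) + e^(−1.97976) + e^(−2.31174) = 1.00000 + 0.138102 + 0.0990887 = 1.23719.
⟨E⟩ = 0.0100317 eV, ⟨E²⟩ = 0.000528052 eV².
C_V/k_B = (⟨E²⟩ − ⟨E⟩²)/(kT)² = (0.000528052 − 0.000100635)/0.000610090 = 0.7006.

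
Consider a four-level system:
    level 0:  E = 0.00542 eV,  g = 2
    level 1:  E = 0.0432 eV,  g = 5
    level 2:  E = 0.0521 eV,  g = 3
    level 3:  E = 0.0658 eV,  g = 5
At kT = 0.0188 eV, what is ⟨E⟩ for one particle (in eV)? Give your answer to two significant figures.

0.021 eV

Eᵢ/kT = 0.2883, 2.298, 2.771, 3.500.
Z = Σ gᵢe^(−Eᵢ/kT) = 2·e^(−0.2883) + 5·e^(−2.298) + 3·e^(−2.771) + 5·e^(−3.500) = 1.499 + 0.5023 + 0.1878 + 0.1510 = 2.340.
⟨E⟩ = Σ Eᵢ gᵢe^(−Eᵢ/kT) / Z = (0.00542·1.499 + 0.0432·0.5023 + 0.0521·0.1878 + 0.0658·0.1510) / 2.340 = 0.021 eV.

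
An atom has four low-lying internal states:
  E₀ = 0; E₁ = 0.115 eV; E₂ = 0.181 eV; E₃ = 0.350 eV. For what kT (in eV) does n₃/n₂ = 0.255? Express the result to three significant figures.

n₃/n₂ = exp[−(E₃−E₂)/kT] = 0.255.
⇒ (E₃−E₂)/kT = ln(1/0.255) = ln(3.9216) = 1.3665.
kT = 0.169 eV / 1.3665 = 0.124 eV.

0.124 eV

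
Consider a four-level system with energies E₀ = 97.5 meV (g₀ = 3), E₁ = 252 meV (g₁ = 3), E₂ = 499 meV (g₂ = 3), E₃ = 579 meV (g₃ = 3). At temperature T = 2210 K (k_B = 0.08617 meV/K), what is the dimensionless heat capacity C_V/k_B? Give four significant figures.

0.5685

k_BT = 0.08617 × 2210 K = 190.436 meV.
Eᵢ/kT = 0.511983, 1.32328, 2.62030, 3.04039.
Z = Σ gᵢe^(−Eᵢ/kT) = 3·e^(−0.511983) + 3·e^(−1.32328) + 3·e^(−2.62030) + 3·e^(−3.04039) = 1.79792 + 0.798782 + 0.218343 + 0.143449 = 2.95849.
⟨E⟩ = 192.193 meV, ⟨E²⟩ = 57554.7 meV².
C_V/k_B = (⟨E²⟩ − ⟨E⟩²)/(kT)² = (57554.7 − 36938.1)/36265.9 = 0.5685.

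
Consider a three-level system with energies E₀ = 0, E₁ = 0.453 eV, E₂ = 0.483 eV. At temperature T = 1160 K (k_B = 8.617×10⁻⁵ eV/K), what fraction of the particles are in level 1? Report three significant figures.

k_BT = 8.617×10⁻⁵ × 1160 K = 0.099957 eV.
Eᵢ/kT = 0, 4.5319, 4.8321.
Z = Σ e^(−Eᵢ/kT) = e^(−0) + e^(−4.5319) + e^(−4.8321) = 1.0000 + 0.010760 + 0.0079698 = 1.0187.
P₁ = e^(−E₁/kT) / Z = 0.010760/1.0187 = 0.0106.

0.0106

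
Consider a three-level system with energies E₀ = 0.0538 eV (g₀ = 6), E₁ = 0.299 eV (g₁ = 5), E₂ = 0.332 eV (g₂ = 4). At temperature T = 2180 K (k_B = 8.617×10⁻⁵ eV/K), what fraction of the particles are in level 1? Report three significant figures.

k_BT = 8.617×10⁻⁵ × 2180 K = 0.18785 eV.
Eᵢ/kT = 0.28640, 1.5917, 1.7674.
Z = Σ gᵢe^(−Eᵢ/kT) = 6·e^(−0.28640) + 5·e^(−1.5917) + 4·e^(−1.7674) = 4.5058 + 1.0179 + 0.68311 = 6.2068.
P₁ = g₁ e^(−E₁/kT) / Z = 1.0179/6.2068 = 0.164.

0.164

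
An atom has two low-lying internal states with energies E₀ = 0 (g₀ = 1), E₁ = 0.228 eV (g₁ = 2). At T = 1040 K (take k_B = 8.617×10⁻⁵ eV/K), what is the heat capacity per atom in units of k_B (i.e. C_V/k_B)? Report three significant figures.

0.759

k_BT = 8.617×10⁻⁵ × 1040 K = 0.089617 eV.
Eᵢ/kT = 0, 2.5442.
Z = Σ gᵢe^(−Eᵢ/kT) = 1·e^(−0) + 2·e^(−2.5442) = 1.0000 + 0.15707 = 1.1571.
⟨E⟩ = 0.030950 eV, ⟨E²⟩ = 0.0070565 eV².
C_V/k_B = (⟨E²⟩ − ⟨E⟩²)/(kT)² = (0.0070565 − 0.00095790)/0.0080312 = 0.759.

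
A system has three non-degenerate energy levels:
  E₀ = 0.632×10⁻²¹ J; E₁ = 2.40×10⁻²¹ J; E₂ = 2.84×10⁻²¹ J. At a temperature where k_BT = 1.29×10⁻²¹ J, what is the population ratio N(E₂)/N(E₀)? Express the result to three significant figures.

n₂/n₀ = exp[−(E₂−E₀)/kT] = exp(−(2.208 ×10⁻²¹ J)/(1.29 ×10⁻²¹ J)) = exp(-1.7116) = 0.181.

0.181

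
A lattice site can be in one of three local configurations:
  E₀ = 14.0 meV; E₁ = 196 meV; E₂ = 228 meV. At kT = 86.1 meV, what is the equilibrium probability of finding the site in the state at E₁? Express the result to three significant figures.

0.100

Eᵢ/kT = 0.16260, 2.2764, 2.6481.
Z = Σ e^(−Eᵢ/kT) = e^(−0.16260) + e^(−2.2764) + e^(−2.6481) = 0.84993 + 0.10265 + 0.070786 = 1.0234.
P₁ = e^(−E₁/kT) / Z = 0.10265/1.0234 = 0.100.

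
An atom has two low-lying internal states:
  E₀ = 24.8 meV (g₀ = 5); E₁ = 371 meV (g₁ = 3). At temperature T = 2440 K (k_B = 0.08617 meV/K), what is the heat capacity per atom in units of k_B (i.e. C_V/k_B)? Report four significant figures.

0.2519

k_BT = 0.08617 × 2440 K = 210.255 meV.
Eᵢ/kT = 0.117952, 1.76452.
Z = Σ gᵢe^(−Eᵢ/kT) = 5·e^(−0.117952) + 3·e^(−1.76452) = 4.44369 + 0.513807 = 4.95750.
⟨E⟩ = 60.6810 meV, ⟨E²⟩ = 14816.7 meV².
C_V/k_B = (⟨E²⟩ − ⟨E⟩²)/(kT)² = (14816.7 − 3682.18)/44207.2 = 0.2519.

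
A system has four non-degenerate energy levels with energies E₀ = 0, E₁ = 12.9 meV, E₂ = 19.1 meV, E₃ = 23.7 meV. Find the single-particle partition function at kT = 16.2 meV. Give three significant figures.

Eᵢ/kT = 0, 0.79630, 1.1790, 1.4630.
Z = Σ e^(−Eᵢ/kT) = e^(−0) + e^(−0.79630) + e^(−1.1790) + e^(−1.4630) = 1.0000 + 0.45099 + 0.30759 + 0.23154 = 1.9901.

Z = 1.99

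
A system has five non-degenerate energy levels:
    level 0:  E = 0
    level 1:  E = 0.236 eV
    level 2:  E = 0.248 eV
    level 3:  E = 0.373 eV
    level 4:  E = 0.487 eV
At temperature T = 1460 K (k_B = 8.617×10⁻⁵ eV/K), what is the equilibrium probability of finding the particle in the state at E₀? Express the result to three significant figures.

k_BT = 8.617×10⁻⁵ × 1460 K = 0.12581 eV.
Eᵢ/kT = 0, 1.8758, 1.9712, 2.9648, 3.8709.
Z = Σ e^(−Eᵢ/kT) = e^(−0) + e^(−1.8758) + e^(−1.9712) + e^(−2.9648) + e^(−3.8709) = 1.0000 + 0.15323 + 0.13929 + 0.051571 + 0.020840 = 1.3649.
P₀ = e^(−E₀/kT) / Z = 1.0000/1.3649 = 0.733.

0.733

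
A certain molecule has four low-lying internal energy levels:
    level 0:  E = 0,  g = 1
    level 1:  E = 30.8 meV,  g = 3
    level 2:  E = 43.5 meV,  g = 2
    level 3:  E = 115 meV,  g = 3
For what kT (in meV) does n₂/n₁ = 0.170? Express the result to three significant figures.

n₂/n₁ = (g₂/g₁) exp[−(E₂−E₁)/kT] = 0.170.
⇒ (E₂−E₁)/kT = ln((2/3)/0.170) = ln(3.9216) = 1.3665.
kT = 12.7 meV / 1.3665 = 9.29 meV.

9.29 meV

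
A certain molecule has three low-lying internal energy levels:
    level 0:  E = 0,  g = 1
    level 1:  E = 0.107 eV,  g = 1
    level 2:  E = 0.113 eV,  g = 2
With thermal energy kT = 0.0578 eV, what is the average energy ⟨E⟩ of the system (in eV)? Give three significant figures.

Eᵢ/kT = 0, 1.8512, 1.9550.
Z = Σ gᵢe^(−Eᵢ/kT) = 1·e^(−0) + 1·e^(−1.8512) + 2·e^(−1.9550) = 1.0000 + 0.15705 + 0.28313 = 1.4402.
⟨E⟩ = Σ Eᵢ gᵢe^(−Eᵢ/kT) / Z = (0·1.0000 + 0.107·0.15705 + 0.113·0.28313) / 1.4402 = 0.0339 eV.

0.0339 eV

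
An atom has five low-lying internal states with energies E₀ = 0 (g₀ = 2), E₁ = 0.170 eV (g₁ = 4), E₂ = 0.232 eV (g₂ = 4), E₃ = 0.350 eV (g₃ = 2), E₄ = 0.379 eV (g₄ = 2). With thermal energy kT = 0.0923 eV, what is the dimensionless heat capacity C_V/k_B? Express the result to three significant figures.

1.21

Eᵢ/kT = 0, 1.8418, 2.5135, 3.7920, 4.1062.
Z = Σ gᵢe^(−Eᵢ/kT) = 2·e^(−0) + 4·e^(−1.8418) + 4·e^(−2.5135) + 2·e^(−3.7920) + 2·e^(−4.1062) = 2.0000 + 0.63413 + 0.32394 + 0.045101 + 0.032940 = 3.0361.
⟨E⟩ = 0.069571 eV, ⟨E²⟩ = 0.015157 eV².
C_V/k_B = (⟨E²⟩ − ⟨E⟩²)/(kT)² = (0.015157 − 0.0048401)/0.0085193 = 1.21.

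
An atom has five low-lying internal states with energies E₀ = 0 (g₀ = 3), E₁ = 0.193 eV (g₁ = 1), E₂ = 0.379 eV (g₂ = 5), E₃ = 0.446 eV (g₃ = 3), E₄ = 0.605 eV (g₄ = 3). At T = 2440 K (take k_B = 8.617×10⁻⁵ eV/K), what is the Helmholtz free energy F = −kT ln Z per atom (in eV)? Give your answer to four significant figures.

-0.3277 eV

k_BT = 8.617×10⁻⁵ × 2440 K = 0.210255 eV.
Eᵢ/kT = 0, 0.917933, 1.80257, 2.12123, 2.87746.
Z = Σ gᵢe^(−Eᵢ/kT) = 3·e^(−0) + 1·e^(−0.917933) + 5·e^(−1.80257) + 3·e^(−2.12123) + 3·e^(−2.87746) = 3.00000 + 0.399344 + 0.824373 + 0.359652 + 0.168833 = 4.75220.
F = −kT ln Z = −0.210255 × ln(4.75220) = −0.210255 × 1.55861 = -0.3277 eV.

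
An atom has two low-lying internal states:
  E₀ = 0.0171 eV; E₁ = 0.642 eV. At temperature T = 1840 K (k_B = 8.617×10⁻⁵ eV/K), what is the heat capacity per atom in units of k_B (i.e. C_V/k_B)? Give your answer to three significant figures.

0.290

k_BT = 8.617×10⁻⁵ × 1840 K = 0.15855 eV.
Eᵢ/kT = 0.10785, 4.0492.
Z = Σ e^(−Eᵢ/kT) = e^(−0.10785) + e^(−4.0492) = 0.89776 + 0.017436 = 0.91520.
⟨E⟩ = 0.029005 eV, ⟨E²⟩ = 0.0081392 eV².
C_V/k_B = (⟨E²⟩ − ⟨E⟩²)/(kT)² = (0.0081392 − 0.00084129)/0.025138 = 0.290.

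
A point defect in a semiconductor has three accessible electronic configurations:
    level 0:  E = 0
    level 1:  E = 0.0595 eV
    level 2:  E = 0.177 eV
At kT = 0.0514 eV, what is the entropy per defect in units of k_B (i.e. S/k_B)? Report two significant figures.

Eᵢ/kT = 0, 1.158, 3.444.
Z = Σ e^(−Eᵢ/kT) = e^(−0) + e^(−1.158) + e^(−3.444) = 1.000 + 0.3141 + 0.03194 = 1.346.
⟨E⟩ = Σ EᵢPᵢ = 0.01808 eV.
S/k_B = ln Z + ⟨E⟩/kT = ln(1.346) + 0.01808/0.0514 = 0.2971 + 0.3518 = 0.65.

0.65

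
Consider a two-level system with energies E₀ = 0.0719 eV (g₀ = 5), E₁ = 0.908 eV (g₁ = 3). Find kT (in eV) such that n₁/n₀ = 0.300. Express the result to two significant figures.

1.2 eV

n₁/n₀ = (g₁/g₀) exp[−(E₁−E₀)/kT] = 0.300.
⇒ (E₁−E₀)/kT = ln((3/5)/0.300) = ln(2.000) = 0.6931.
kT = 0.8361 eV / 0.6931 = 1.2 eV.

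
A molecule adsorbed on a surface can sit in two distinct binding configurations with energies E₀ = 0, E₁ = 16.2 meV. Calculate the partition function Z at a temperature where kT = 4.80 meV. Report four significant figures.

Eᵢ/kT = 0, 3.37500.
Z = Σ e^(−Eᵢ/kT) = e^(−0) + e^(−3.37500) = 1.00000 + 0.0342181 = 1.03422.

Z = 1.034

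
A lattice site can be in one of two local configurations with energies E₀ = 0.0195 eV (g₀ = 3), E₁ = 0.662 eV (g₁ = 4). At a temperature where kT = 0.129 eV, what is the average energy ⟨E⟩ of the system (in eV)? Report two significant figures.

0.025 eV

Eᵢ/kT = 0.1512, 5.132.
Z = Σ gᵢe^(−Eᵢ/kT) = 3·e^(−0.1512) + 4·e^(−5.132) = 2.579 + 0.02362 = 2.603.
⟨E⟩ = Σ Eᵢ gᵢe^(−Eᵢ/kT) / Z = (0.0195·2.579 + 0.662·0.02362) / 2.603 = 0.025 eV.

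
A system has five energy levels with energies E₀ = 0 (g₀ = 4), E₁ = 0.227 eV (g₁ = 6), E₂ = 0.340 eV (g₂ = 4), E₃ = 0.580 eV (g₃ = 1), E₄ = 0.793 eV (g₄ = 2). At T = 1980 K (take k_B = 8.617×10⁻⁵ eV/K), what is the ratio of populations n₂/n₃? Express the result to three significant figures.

k_BT = 8.617×10⁻⁵ × 1980 K = 0.17062 eV.
n₂/n₃ = (g₂/g₃) exp[−(E₂−E₃)/kT] = (4/1) × exp(−(-0.240 eV)/(0.17062 eV)) = (4/1) × exp(1.4066) = 16.3.

16.3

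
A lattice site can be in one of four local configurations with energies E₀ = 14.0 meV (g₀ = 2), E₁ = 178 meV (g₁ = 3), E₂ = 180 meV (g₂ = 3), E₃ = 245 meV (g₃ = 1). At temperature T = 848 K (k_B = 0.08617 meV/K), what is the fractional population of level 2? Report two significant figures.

k_BT = 0.08617 × 848 K = 73.07 meV.
Eᵢ/kT = 0.1916, 2.436, 2.463, 3.353.
Z = Σ gᵢe^(−Eᵢ/kT) = 2·e^(−0.1916) + 3·e^(−2.436) + 3·e^(−2.463) + 1·e^(−3.353) = 1.651 + 0.2625 + 0.2555 + 0.03498 = 2.204.
P₂ = g₂ e^(−E₂/kT) / Z = 0.2555/2.204 = 0.12.

0.12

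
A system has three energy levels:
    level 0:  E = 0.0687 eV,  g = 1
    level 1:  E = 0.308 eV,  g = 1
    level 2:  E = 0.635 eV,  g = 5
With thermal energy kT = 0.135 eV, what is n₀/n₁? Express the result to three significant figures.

5.89

n₀/n₁ = (g₀/g₁) exp[−(E₀−E₁)/kT] = (1/1) × exp(−(-0.2393 eV)/(0.135 eV)) = (1/1) × exp(1.7726) = 5.89.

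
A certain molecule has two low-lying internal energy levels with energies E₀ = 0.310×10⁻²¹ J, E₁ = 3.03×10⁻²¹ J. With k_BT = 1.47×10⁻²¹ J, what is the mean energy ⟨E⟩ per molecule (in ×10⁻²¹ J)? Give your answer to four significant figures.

Eᵢ/kT = 0.210884, 2.06122.
Z = Σ e^(−Eᵢ/kT) = e^(−0.210884) + e^(−2.06122) = 0.809868 + 0.127299 = 0.937167.
⟨E⟩ = Σ Eᵢ e^(−Eᵢ/kT) / Z = (0.310·0.809868 + 3.03·0.127299) / 0.937167 = 0.6795 ×10⁻²¹ J.

0.6795 ×10⁻²¹ J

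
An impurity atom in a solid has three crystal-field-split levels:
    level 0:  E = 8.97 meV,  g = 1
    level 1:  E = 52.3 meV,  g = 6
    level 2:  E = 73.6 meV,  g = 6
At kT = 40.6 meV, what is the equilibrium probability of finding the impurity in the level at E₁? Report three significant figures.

0.482

Eᵢ/kT = 0.22094, 1.2882, 1.8128.
Z = Σ gᵢe^(−Eᵢ/kT) = 1·e^(−0.22094) + 6·e^(−1.2882) + 6·e^(−1.8128) = 0.80176 + 1.6546 + 0.97918 = 3.4355.
P₁ = g₁ e^(−E₁/kT) / Z = 1.6546/3.4355 = 0.482.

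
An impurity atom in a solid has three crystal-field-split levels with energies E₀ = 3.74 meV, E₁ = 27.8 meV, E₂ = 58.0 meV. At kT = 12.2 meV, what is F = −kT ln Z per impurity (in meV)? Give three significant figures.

2.03 meV

Eᵢ/kT = 0.30656, 2.2787, 4.7541.
Z = Σ e^(−Eᵢ/kT) = e^(−0.30656) + e^(−2.2787) + e^(−4.7541) = 0.73597 + 0.10242 + 0.0086163 = 0.84701.
F = −kT ln Z = −12.2 × ln(0.84701) = −12.2 × -0.16604 = 2.03 meV.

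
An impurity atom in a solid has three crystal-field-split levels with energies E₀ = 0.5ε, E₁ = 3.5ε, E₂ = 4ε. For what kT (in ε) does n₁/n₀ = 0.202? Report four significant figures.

n₁/n₀ = exp[−(E₁−E₀)/kT] = 0.202.
⇒ (E₁−E₀)/kT = ln(1/0.202) = ln(4.95050) = 1.59949.
kT = 3.0ε / 1.59949 = 1.876 ε.

1.876 ε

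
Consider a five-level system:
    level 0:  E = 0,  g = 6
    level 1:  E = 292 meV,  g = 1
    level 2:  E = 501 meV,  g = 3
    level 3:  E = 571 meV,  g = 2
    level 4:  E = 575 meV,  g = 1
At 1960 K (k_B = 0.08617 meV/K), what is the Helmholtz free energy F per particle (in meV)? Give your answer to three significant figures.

k_BT = 0.08617 × 1960 K = 168.89 meV.
Eᵢ/kT = 0, 1.7289, 2.9664, 3.3809, 3.4046.
Z = Σ gᵢe^(−Eᵢ/kT) = 6·e^(−0) + 1·e^(−1.7289) + 3·e^(−2.9664) + 2·e^(−3.3809) + 1·e^(−3.4046) = 6.0000 + 0.17748 + 0.15447 + 0.068034 + 0.033220 = 6.4332.
F = −kT ln Z = −168.89 × ln(6.4332) = −168.89 × 1.8615 = -314 meV.

-314 meV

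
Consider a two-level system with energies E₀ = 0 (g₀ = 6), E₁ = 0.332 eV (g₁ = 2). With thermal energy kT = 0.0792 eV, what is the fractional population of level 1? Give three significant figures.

Eᵢ/kT = 0, 4.1919.
Z = Σ gᵢe^(−Eᵢ/kT) = 6·e^(−0) + 2·e^(−4.1919) = 6.0000 + 0.030235 = 6.0302.
P₁ = g₁ e^(−E₁/kT) / Z = 0.030235/6.0302 = 0.00501.

0.00501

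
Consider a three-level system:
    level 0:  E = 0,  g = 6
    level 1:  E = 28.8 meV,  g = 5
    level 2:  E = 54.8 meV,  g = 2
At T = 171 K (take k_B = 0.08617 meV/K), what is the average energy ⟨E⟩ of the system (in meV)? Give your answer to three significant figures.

k_BT = 0.08617 × 171 K = 14.735 meV.
Eᵢ/kT = 0, 1.9545, 3.7190.
Z = Σ gᵢe^(−Eᵢ/kT) = 6·e^(−0) + 5·e^(−1.9545) + 2·e^(−3.7190) = 6.0000 + 0.70818 + 0.048516 = 6.7567.
⟨E⟩ = Σ Eᵢ gᵢe^(−Eᵢ/kT) / Z = (0·6.0000 + 28.8·0.70818 + 54.8·0.048516) / 6.7567 = 3.41 meV.

3.41 meV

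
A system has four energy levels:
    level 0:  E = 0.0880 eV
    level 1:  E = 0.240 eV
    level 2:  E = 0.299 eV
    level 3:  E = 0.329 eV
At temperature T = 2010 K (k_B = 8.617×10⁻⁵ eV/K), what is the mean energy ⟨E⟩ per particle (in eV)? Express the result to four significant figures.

0.1827 eV

k_BT = 8.617×10⁻⁵ × 2010 K = 0.173202 eV.
Eᵢ/kT = 0.508077, 1.38567, 1.72631, 1.89952.
Z = Σ e^(−Eᵢ/kT) = e^(−0.508077) + e^(−1.38567) + e^(−1.72631) + e^(−1.89952) = 0.601651 + 0.250156 + 0.177940 + 0.149640 = 1.17939.
⟨E⟩ = Σ Eᵢ e^(−Eᵢ/kT) / Z = (0.0880·0.601651 + 0.240·0.250156 + 0.299·0.177940 + 0.329·0.149640) / 1.17939 = 0.1827 eV.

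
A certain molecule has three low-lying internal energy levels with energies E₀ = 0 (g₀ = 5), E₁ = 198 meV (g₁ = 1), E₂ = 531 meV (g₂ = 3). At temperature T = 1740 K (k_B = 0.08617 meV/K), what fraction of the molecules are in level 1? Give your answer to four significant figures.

0.04987

k_BT = 0.08617 × 1740 K = 149.936 meV.
Eᵢ/kT = 0, 1.32056, 3.54151.
Z = Σ gᵢe^(−Eᵢ/kT) = 5·e^(−0) + 1·e^(−1.32056) + 3·e^(−3.54151) = 5.00000 + 0.266986 + 0.0869087 = 5.35389.
P₁ = g₁ e^(−E₁/kT) / Z = 0.266986/5.35389 = 0.04987.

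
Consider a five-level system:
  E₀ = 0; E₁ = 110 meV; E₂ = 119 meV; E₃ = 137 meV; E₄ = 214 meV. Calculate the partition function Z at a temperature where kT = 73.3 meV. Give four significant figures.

Eᵢ/kT = 0, 1.50068, 1.62347, 1.86903, 2.91951.
Z = Σ e^(−Eᵢ/kT) = e^(−0) + e^(−1.50068) + e^(−1.62347) + e^(−1.86903) + e^(−2.91951) = 1.00000 + 0.222978 + 0.197213 + 0.154273 + 0.0539601 = 1.62842.

Z = 1.628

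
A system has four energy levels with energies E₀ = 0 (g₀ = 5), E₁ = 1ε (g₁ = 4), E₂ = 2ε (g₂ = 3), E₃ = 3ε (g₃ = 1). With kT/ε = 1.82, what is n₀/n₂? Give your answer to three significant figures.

n₀/n₂ = (g₀/g₂) exp[−(E₀−E₂)/kT] = (5/3) × exp(−(-2ε)/(1.82ε)) = (5/3) × exp(1.0989) = 5.00.

5.00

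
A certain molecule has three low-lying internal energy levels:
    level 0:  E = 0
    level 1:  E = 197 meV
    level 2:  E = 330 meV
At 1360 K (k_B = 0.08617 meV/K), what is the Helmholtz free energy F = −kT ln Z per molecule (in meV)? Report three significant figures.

-25.8 meV

k_BT = 0.08617 × 1360 K = 117.19 meV.
Eᵢ/kT = 0, 1.6810, 2.8159.
Z = Σ e^(−Eᵢ/kT) = e^(−0) + e^(−1.6810) + e^(−2.8159) = 1.0000 + 0.18619 + 0.059851 = 1.2460.
F = −kT ln Z = −117.19 × ln(1.2460) = −117.19 × 0.21994 = -25.8 meV.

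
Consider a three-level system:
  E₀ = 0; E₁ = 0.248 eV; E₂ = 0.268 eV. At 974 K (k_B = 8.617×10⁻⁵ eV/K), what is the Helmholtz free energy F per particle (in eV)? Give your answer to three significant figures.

k_BT = 8.617×10⁻⁵ × 974 K = 0.083930 eV.
Eᵢ/kT = 0, 2.9548, 3.1931.
Z = Σ e^(−Eᵢ/kT) = e^(−0) + e^(−2.9548) + e^(−3.1931) = 1.0000 + 0.052089 + 0.041044 = 1.0931.
F = −kT ln Z = −0.083930 × ln(1.0931) = −0.083930 × 0.089018 = -0.00747 eV.

-0.00747 eV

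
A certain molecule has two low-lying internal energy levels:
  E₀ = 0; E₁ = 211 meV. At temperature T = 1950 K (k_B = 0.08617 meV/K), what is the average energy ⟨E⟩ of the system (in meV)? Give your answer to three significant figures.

k_BT = 0.08617 × 1950 K = 168.03 meV.
Eᵢ/kT = 0, 1.2557.
Z = Σ e^(−Eᵢ/kT) = e^(−0) + e^(−1.2557) = 1.0000 + 0.28488 = 1.2849.
⟨E⟩ = Σ Eᵢ e^(−Eᵢ/kT) / Z = (0·1.0000 + 211·0.28488) / 1.2849 = 46.8 meV.

46.8 meV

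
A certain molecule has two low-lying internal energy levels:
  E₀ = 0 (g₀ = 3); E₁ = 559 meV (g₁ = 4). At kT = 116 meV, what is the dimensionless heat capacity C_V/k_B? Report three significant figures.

0.245

Eᵢ/kT = 0, 4.8190.
Z = Σ gᵢe^(−Eᵢ/kT) = 3·e^(−0) + 4·e^(−4.8190) = 3.0000 + 0.032299 = 3.0323.
⟨E⟩ = 5.9543 meV, ⟨E²⟩ = 3328.4 meV².
C_V/k_B = (⟨E²⟩ − ⟨E⟩²)/(kT)² = (3328.4 − 35.454)/13456 = 0.245.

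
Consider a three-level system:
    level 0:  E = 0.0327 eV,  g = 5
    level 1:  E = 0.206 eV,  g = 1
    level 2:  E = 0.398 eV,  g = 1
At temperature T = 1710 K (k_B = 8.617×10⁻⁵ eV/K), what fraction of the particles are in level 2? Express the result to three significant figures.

0.0155

k_BT = 8.617×10⁻⁵ × 1710 K = 0.14735 eV.
Eᵢ/kT = 0.22192, 1.3980, 2.7011.
Z = Σ gᵢe^(−Eᵢ/kT) = 5·e^(−0.22192) + 1·e^(−1.3980) + 1·e^(−2.7011) = 4.0049 + 0.24709 + 0.067132 = 4.3191.
P₂ = g₂ e^(−E₂/kT) / Z = 0.067132/4.3191 = 0.0155.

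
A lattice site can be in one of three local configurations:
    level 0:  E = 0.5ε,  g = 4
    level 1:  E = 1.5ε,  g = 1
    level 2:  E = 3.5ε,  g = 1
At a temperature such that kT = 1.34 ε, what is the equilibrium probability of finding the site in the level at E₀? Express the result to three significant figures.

Eᵢ/kT = 0.37313, 1.1194, 2.6119.
Z = Σ gᵢe^(−Eᵢ/kT) = 4·e^(−0.37313) + 1·e^(−1.1194) + 1·e^(−2.6119) = 2.7543 + 0.32648 + 0.073395 = 3.1542.
P₀ = g₀ e^(−E₀/kT) / Z = 2.7543/3.1542 = 0.873.

0.873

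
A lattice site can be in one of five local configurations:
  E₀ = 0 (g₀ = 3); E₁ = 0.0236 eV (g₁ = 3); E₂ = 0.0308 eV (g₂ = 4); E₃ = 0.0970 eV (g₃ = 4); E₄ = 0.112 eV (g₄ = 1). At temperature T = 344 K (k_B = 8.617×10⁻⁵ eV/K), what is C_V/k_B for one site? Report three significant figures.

k_BT = 8.617×10⁻⁵ × 344 K = 0.029642 eV.
Eᵢ/kT = 0, 0.79617, 1.0391, 3.2724, 3.7784.
Z = Σ gᵢe^(−Eᵢ/kT) = 3·e^(−0) + 3·e^(−0.79617) + 4·e^(−1.0391) + 4·e^(−3.2724) + 1·e^(−3.7784) = 3.0000 + 1.3532 + 1.4151 + 0.15166 + 0.022859 = 5.9428.
⟨E⟩ = 0.015614 eV, ⟨E²⟩ = 0.00064108 eV².
C_V/k_B = (⟨E²⟩ − ⟨E⟩²)/(kT)² = (0.00064108 − 0.00024380)/0.00087865 = 0.452.

0.452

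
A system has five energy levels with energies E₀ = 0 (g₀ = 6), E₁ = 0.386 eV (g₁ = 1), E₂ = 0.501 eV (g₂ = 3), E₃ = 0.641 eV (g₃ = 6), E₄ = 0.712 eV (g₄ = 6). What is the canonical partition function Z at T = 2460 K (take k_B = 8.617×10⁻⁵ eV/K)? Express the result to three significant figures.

Z = 6.94

k_BT = 8.617×10⁻⁵ × 2460 K = 0.21198 eV.
Eᵢ/kT = 0, 1.8209, 2.3634, 3.0239, 3.3588.
Z = Σ gᵢe^(−Eᵢ/kT) = 6·e^(−0) + 1·e^(−1.8209) + 3·e^(−2.3634) + 6·e^(−3.0239) + 6·e^(−3.3588) = 6.0000 + 0.16188 + 0.28230 + 0.29167 + 0.20866 = 6.9445.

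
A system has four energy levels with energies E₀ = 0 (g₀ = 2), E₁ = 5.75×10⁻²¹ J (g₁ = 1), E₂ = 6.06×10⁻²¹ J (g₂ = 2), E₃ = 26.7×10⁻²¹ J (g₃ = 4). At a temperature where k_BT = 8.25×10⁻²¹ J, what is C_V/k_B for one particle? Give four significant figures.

0.4793

Eᵢ/kT = 0, 0.696970, 0.734545, 3.23636.
Z = Σ gᵢe^(−Eᵢ/kT) = 2·e^(−0) + 1·e^(−0.696970) + 2·e^(−0.734545) + 4·e^(−3.23636) = 2.00000 + 0.498092 + 0.959447 + 0.157227 = 3.61477.
⟨E⟩ = 3.56212, ⟨E²⟩ = 45.3108.
C_V/k_B = (⟨E²⟩ − ⟨E⟩²)/(kT)² = (45.3108 − 12.6887)/68.0625 = 0.4793.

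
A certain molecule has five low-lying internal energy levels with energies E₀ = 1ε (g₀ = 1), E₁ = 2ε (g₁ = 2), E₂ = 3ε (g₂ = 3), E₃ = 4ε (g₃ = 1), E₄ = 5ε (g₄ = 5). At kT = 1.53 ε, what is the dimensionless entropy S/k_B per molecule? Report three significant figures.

Eᵢ/kT = 0.65359, 1.3072, 1.9608, 2.6144, 3.2680.
Z = Σ gᵢe^(−Eᵢ/kT) = 1·e^(−0.65359) + 2·e^(−1.3072) + 3·e^(−1.9608) + 1·e^(−2.6144) + 5·e^(−3.2680) = 0.52017 + 0.54115 + 0.42224 + 0.073212 + 0.19041 = 1.7472.
⟨E⟩ = Σ EᵢPᵢ = 2.3547 ε.
S/k_B = ln Z + ⟨E⟩/kT = ln(1.7472) + 2.3547/1.53 = 0.55801 + 1.5390 = 2.10.

2.10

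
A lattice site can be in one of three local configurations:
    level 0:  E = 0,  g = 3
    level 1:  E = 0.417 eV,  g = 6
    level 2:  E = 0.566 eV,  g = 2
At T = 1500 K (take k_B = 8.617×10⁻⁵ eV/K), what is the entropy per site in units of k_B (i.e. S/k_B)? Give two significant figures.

1.5

k_BT = 8.617×10⁻⁵ × 1500 K = 0.1293 eV.
Eᵢ/kT = 0, 3.225, 4.377.
Z = Σ gᵢe^(−Eᵢ/kT) = 3·e^(−0) + 6·e^(−3.225) + 2·e^(−4.377) = 3.000 + 0.2385 + 0.02513 = 3.264.
⟨E⟩ = Σ EᵢPᵢ = 0.03483 eV.
S/k_B = ln Z + ⟨E⟩/kT = ln(3.264) + 0.03483/0.1293 = 1.183 + 0.2694 = 1.5.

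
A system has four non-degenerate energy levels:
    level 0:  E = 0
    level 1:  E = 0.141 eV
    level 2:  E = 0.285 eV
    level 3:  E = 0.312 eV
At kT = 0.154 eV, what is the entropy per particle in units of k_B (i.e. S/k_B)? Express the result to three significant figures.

1.07

Eᵢ/kT = 0, 0.91558, 1.8506, 2.0260.
Z = Σ e^(−Eᵢ/kT) = e^(−0) + e^(−0.91558) + e^(−1.8506) + e^(−2.0260) = 1.0000 + 0.40028 + 0.15714 + 0.13186 = 1.6893.
⟨E⟩ = Σ EᵢPᵢ = 0.084274 eV.
S/k_B = ln Z + ⟨E⟩/kT = ln(1.6893) + 0.084274/0.154 = 0.52431 + 0.54723 = 1.07.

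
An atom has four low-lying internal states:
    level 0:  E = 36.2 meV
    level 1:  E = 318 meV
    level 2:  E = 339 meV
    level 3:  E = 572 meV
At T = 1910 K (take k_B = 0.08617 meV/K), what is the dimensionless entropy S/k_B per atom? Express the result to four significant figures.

0.8480

k_BT = 0.08617 × 1910 K = 164.585 meV.
Eᵢ/kT = 0.219947, 1.93213, 2.05973, 3.47541.
Z = Σ e^(−Eᵢ/kT) = e^(−0.219947) + e^(−1.93213) + e^(−2.05973) + e^(−3.47541) = 0.802561 + 0.144839 + 0.127488 + 0.0309491 = 1.10584.
⟨E⟩ = Σ EᵢPᵢ = 123.013 meV.
S/k_B = ln Z + ⟨E⟩/kT = ln(1.10584) + 123.013/164.585 = 0.100605 + 0.747413 = 0.8480.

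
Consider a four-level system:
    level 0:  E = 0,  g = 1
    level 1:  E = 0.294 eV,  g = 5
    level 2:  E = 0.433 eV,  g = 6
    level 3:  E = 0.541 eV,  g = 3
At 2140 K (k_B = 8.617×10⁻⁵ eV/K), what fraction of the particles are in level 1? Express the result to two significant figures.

k_BT = 8.617×10⁻⁵ × 2140 K = 0.1844 eV.
Eᵢ/kT = 0, 1.594, 2.348, 2.934.
Z = Σ gᵢe^(−Eᵢ/kT) = 1·e^(−0) + 5·e^(−1.594) + 6·e^(−2.348) + 3·e^(−2.934) = 1.000 + 1.016 + 0.5734 + 0.1596 = 2.749.
P₁ = g₁ e^(−E₁/kT) / Z = 1.016/2.749 = 0.37.

0.37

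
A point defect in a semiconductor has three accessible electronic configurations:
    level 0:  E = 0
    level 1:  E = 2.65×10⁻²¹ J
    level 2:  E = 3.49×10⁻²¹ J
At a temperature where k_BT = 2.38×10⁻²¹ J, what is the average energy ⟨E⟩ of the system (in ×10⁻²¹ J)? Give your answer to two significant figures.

1.1 ×10⁻²¹ J

Eᵢ/kT = 0, 1.113, 1.466.
Z = Σ e^(−Eᵢ/kT) = e^(−0) + e^(−1.113) + e^(−1.466) = 1.000 + 0.3286 + 0.2308 = 1.559.
⟨E⟩ = Σ Eᵢ e^(−Eᵢ/kT) / Z = (0·1.000 + 2.65·0.3286 + 3.49·0.2308) / 1.559 = 1.1 ×10⁻²¹ J.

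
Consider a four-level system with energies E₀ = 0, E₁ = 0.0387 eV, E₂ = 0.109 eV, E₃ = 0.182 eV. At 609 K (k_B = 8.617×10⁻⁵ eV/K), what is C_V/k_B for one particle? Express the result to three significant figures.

k_BT = 8.617×10⁻⁵ × 609 K = 0.052478 eV.
Eᵢ/kT = 0, 0.73745, 2.0771, 3.4681.
Z = Σ e^(−Eᵢ/kT) = e^(−0) + e^(−0.73745) + e^(−2.0771) + e^(−3.4681) = 1.0000 + 0.47833 + 0.12529 + 0.031176 = 1.6348.
⟨E⟩ = 0.023148 eV, ⟨E²⟩ = 0.0019804 eV².
C_V/k_B = (⟨E²⟩ − ⟨E⟩²)/(kT)² = (0.0019804 − 0.00053583)/0.0027539 = 0.525.

0.525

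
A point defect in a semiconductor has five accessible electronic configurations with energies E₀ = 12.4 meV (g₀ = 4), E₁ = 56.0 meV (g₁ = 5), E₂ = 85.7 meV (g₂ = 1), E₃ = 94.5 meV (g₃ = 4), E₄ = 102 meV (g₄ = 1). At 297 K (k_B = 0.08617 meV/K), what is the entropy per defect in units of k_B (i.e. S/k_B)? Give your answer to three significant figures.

2.09

k_BT = 0.08617 × 297 K = 25.592 meV.
Eᵢ/kT = 0.48453, 2.1882, 3.3487, 3.6926, 3.9856.
Z = Σ gᵢe^(−Eᵢ/kT) = 4·e^(−0.48453) + 5·e^(−2.1882) + 1·e^(−3.3487) + 4·e^(−3.6926) + 1·e^(−3.9856) = 2.4639 + 0.56059 + 0.035130 + 0.099629 + 0.018581 = 3.1778.
⟨E⟩ = Σ EᵢPᵢ = 24.000 meV.
S/k_B = ln Z + ⟨E⟩/kT = ln(3.1778) + 24.000/25.592 = 1.1562 + 0.93779 = 2.09.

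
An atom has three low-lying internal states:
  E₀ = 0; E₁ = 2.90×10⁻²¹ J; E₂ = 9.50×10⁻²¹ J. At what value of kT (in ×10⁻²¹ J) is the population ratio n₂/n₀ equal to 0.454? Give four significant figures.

12.03 ×10⁻²¹ J

n₂/n₀ = exp[−(E₂−E₀)/kT] = 0.454.
⇒ (E₂−E₀)/kT = ln(1/0.454) = ln(2.20264) = 0.789657.
kT = 9.50 ×10⁻²¹ J / 0.789657 = 12.03 ×10⁻²¹ J.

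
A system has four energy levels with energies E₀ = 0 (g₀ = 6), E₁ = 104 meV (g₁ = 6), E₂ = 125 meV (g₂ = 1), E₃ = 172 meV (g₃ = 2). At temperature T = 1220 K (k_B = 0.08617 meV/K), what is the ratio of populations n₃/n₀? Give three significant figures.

0.0649

k_BT = 0.08617 × 1220 K = 105.13 meV.
n₃/n₀ = (g₃/g₀) exp[−(E₃−E₀)/kT] = (2/6) × exp(−(172 meV)/(105.13 meV)) = (2/6) × exp(-1.6361) = 0.0649.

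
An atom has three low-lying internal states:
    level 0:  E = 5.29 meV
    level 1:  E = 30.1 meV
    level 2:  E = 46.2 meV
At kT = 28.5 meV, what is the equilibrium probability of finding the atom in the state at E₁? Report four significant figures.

Eᵢ/kT = 0.185614, 1.05614, 1.62105.
Z = Σ e^(−Eᵢ/kT) = e^(−0.185614) + e^(−1.05614) + e^(−1.62105) = 0.830594 + 0.347796 + 0.197691 = 1.37608.
P₁ = e^(−E₁/kT) / Z = 0.347796/1.37608 = 0.2527.

0.2527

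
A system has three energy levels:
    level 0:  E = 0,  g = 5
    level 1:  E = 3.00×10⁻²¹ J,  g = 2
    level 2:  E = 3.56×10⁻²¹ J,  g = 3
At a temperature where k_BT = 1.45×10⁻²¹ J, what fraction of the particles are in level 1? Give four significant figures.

Eᵢ/kT = 0, 2.06897, 2.45517.
Z = Σ gᵢe^(−Eᵢ/kT) = 5·e^(−0) + 2·e^(−2.06897) + 3·e^(−2.45517) = 5.00000 + 0.252632 + 0.257546 = 5.51018.
P₁ = g₁ e^(−E₁/kT) / Z = 0.252632/5.51018 = 0.04585.

0.04585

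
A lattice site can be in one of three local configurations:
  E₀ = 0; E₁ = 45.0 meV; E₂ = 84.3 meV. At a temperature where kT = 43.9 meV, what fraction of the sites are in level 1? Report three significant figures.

0.238

Eᵢ/kT = 0, 1.0251, 1.9203.
Z = Σ e^(−Eᵢ/kT) = e^(−0) + e^(−1.0251) + e^(−1.9203) = 1.0000 + 0.35876 + 0.14656 = 1.5053.
P₁ = e^(−E₁/kT) / Z = 0.35876/1.5053 = 0.238.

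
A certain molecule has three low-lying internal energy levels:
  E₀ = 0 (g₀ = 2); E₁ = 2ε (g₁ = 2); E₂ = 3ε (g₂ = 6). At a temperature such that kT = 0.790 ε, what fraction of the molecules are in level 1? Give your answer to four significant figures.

Eᵢ/kT = 0, 2.53165, 3.79747.
Z = Σ gᵢe^(−Eᵢ/kT) = 2·e^(−0) + 2·e^(−2.53165) + 6·e^(−3.79747) = 2.00000 + 0.159055 + 0.134565 = 2.29362.
P₁ = g₁ e^(−E₁/kT) / Z = 0.159055/2.29362 = 0.06935.

0.06935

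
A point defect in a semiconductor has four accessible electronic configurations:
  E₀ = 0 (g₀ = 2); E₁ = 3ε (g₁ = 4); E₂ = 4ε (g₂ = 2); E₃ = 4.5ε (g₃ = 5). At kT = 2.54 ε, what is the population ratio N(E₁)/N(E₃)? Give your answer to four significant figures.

1.444

n₁/n₃ = (g₁/g₃) exp[−(E₁−E₃)/kT] = (4/5) × exp(−(-1.5ε)/(2.54ε)) = (4/5) × exp(0.590551) = 1.444.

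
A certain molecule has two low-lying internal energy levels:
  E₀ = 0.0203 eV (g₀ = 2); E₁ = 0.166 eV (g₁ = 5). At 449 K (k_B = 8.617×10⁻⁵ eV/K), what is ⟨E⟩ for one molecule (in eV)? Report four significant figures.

k_BT = 8.617×10⁻⁵ × 449 K = 0.0386903 eV.
Eᵢ/kT = 0.524679, 4.29048.
Z = Σ gᵢe^(−Eᵢ/kT) = 2·e^(−0.524679) + 5·e^(−4.29048) = 1.18349 + 0.0684917 = 1.25198.
⟨E⟩ = Σ Eᵢ gᵢe^(−Eᵢ/kT) / Z = (0.0203·1.18349 + 0.166·0.0684917) / 1.25198 = 0.02827 eV.

0.02827 eV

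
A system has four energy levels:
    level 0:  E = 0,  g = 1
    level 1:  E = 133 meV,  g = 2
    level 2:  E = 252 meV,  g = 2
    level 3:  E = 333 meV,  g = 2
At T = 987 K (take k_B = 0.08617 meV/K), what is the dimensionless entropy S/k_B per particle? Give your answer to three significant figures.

1.16

k_BT = 0.08617 × 987 K = 85.050 meV.
Eᵢ/kT = 0, 1.5638, 2.9630, 3.9153.
Z = Σ gᵢe^(−Eᵢ/kT) = 1·e^(−0) + 2·e^(−1.5638) + 2·e^(−2.9630) + 2·e^(−3.9153) = 1.0000 + 0.41868 + 0.10333 + 0.039869 = 1.5619.
⟨E⟩ = Σ EᵢPᵢ = 60.823 meV.
S/k_B = ln Z + ⟨E⟩/kT = ln(1.5619) + 60.823/85.050 = 0.44590 + 0.71514 = 1.16.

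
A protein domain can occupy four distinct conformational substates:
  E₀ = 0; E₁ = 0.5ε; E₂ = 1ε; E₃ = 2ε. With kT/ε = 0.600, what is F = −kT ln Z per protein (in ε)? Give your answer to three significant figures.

Eᵢ/kT = 0, 0.83333, 1.6667, 3.3333.
Z = Σ e^(−Eᵢ/kT) = e^(−0) + e^(−0.83333) + e^(−1.6667) + e^(−3.3333) = 1.0000 + 0.43460 + 0.18887 + 0.035675 = 1.6591.
F = −kT ln Z = −0.600 × ln(1.6591) = −0.600 × 0.50628 = -0.304 ε.

-0.304 ε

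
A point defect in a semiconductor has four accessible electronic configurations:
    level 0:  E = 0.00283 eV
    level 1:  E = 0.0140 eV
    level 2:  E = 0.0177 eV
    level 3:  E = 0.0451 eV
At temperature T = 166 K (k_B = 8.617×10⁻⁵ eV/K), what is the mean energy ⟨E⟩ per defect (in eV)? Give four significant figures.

0.009578 eV

k_BT = 8.617×10⁻⁵ × 166 K = 0.0143042 eV.
Eᵢ/kT = 0.197844, 0.978734, 1.23740, 3.15292.
Z = Σ e^(−Eᵢ/kT) = e^(−0.197844) + e^(−0.978734) + e^(−1.23740) + e^(−3.15292) = 0.820498 + 0.375787 + 0.290138 + 0.0427272 = 1.52915.
⟨E⟩ = Σ Eᵢ e^(−Eᵢ/kT) / Z = (0.00283·0.820498 + 0.0140·0.375787 + 0.0177·0.290138 + 0.0451·0.0427272) / 1.52915 = 0.009578 eV.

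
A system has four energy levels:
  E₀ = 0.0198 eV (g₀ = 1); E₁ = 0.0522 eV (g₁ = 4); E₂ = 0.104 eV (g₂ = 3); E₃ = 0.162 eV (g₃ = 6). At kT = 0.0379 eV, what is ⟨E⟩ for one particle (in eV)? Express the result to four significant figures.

0.05217 eV

Eᵢ/kT = 0.522427, 1.37731, 2.74406, 4.27441.
Z = Σ gᵢe^(−Eᵢ/kT) = 1·e^(−0.522427) + 4·e^(−1.37731) + 3·e^(−2.74406) + 6·e^(−4.27441) = 0.593079 + 1.00902 + 0.192926 + 0.0835216 = 1.87855.
⟨E⟩ = Σ Eᵢ gᵢe^(−Eᵢ/kT) / Z = (0.0198·0.593079 + 0.0522·1.00902 + 0.104·0.192926 + 0.162·0.0835216) / 1.87855 = 0.05217 eV.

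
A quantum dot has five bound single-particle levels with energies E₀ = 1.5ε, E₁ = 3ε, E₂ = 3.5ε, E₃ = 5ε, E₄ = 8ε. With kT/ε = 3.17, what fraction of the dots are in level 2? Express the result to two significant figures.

0.20

Eᵢ/kT = 0.4732, 0.9464, 1.104, 1.577, 2.524.
Z = Σ e^(−Eᵢ/kT) = e^(−0.4732) + e^(−0.9464) + e^(−1.104) + e^(−1.577) + e^(−2.524) = 0.6230 + 0.3881 + 0.3315 + 0.2066 + 0.08014 = 1.629.
P₂ = e^(−E₂/kT) / Z = 0.3315/1.629 = 0.20.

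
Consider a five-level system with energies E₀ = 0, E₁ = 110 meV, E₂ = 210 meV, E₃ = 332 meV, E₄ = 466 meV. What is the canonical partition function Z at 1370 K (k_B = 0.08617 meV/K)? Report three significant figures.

Z = 1.64

k_BT = 0.08617 × 1370 K = 118.05 meV.
Eᵢ/kT = 0, 0.93181, 1.7789, 2.8124, 3.9475.
Z = Σ e^(−Eᵢ/kT) = e^(−0) + e^(−0.93181) + e^(−1.7789) + e^(−2.8124) + e^(−3.9475) = 1.0000 + 0.39384 + 0.16882 + 0.060061 + 0.019303 = 1.6420.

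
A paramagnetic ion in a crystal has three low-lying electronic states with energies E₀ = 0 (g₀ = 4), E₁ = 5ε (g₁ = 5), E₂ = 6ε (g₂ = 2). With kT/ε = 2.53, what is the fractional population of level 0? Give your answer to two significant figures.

0.82

Eᵢ/kT = 0, 1.976, 2.372.
Z = Σ gᵢe^(−Eᵢ/kT) = 4·e^(−0) + 5·e^(−1.976) + 2·e^(−2.372) = 4.000 + 0.6931 + 0.1866 = 4.880.
P₀ = g₀ e^(−E₀/kT) / Z = 4.000/4.880 = 0.82.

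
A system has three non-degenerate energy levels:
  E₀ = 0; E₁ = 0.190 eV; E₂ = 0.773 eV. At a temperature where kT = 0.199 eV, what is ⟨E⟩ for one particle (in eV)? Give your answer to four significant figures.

Eᵢ/kT = 0, 0.954774, 3.88442.
Z = Σ e^(−Eᵢ/kT) = e^(−0) + e^(−0.954774) + e^(−3.88442) = 1.00000 + 0.384899 + 0.0205597 = 1.40546.
⟨E⟩ = Σ Eᵢ e^(−Eᵢ/kT) / Z = (0·1.00000 + 0.190·0.384899 + 0.773·0.0205597) / 1.40546 = 0.06334 eV.

0.06334 eV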